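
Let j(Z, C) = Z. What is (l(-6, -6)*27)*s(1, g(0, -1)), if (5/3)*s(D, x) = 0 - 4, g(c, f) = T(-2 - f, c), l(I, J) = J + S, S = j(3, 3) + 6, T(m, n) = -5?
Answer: -972/5 ≈ -194.40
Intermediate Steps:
S = 9 (S = 3 + 6 = 9)
l(I, J) = 9 + J (l(I, J) = J + 9 = 9 + J)
g(c, f) = -5
s(D, x) = -12/5 (s(D, x) = 3*(0 - 4)/5 = (⅗)*(-4) = -12/5)
(l(-6, -6)*27)*s(1, g(0, -1)) = ((9 - 6)*27)*(-12/5) = (3*27)*(-12/5) = 81*(-12/5) = -972/5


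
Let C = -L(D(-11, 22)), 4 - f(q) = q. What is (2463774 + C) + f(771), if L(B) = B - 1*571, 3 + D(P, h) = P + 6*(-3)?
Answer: 2463610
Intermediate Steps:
D(P, h) = -21 + P (D(P, h) = -3 + (P + 6*(-3)) = -3 + (P - 18) = -3 + (-18 + P) = -21 + P)
L(B) = -571 + B (L(B) = B - 571 = -571 + B)
f(q) = 4 - q
C = 603 (C = -(-571 + (-21 - 11)) = -(-571 - 32) = -1*(-603) = 603)
(2463774 + C) + f(771) = (2463774 + 603) + (4 - 1*771) = 2464377 + (4 - 771) = 2464377 - 767 = 2463610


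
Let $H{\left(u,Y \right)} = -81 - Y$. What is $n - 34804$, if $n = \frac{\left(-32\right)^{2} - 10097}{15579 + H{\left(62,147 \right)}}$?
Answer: $- \frac{12425239}{357} \approx -34805.0$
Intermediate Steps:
$n = - \frac{211}{357}$ ($n = \frac{\left(-32\right)^{2} - 10097}{15579 - 228} = \frac{1024 - 10097}{15579 - 228} = - \frac{9073}{15579 - 228} = - \frac{9073}{15351} = \left(-9073\right) \frac{1}{15351} = - \frac{211}{357} \approx -0.59104$)
$n - 34804 = - \frac{211}{357} - 34804 = - \frac{12425239}{357}$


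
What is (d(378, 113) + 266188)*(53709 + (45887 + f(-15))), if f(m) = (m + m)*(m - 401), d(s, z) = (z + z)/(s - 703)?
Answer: 9695792714424/325 ≈ 2.9833e+10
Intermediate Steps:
d(s, z) = 2*z/(-703 + s) (d(s, z) = (2*z)/(-703 + s) = 2*z/(-703 + s))
f(m) = 2*m*(-401 + m) (f(m) = (2*m)*(-401 + m) = 2*m*(-401 + m))
(d(378, 113) + 266188)*(53709 + (45887 + f(-15))) = (2*113/(-703 + 378) + 266188)*(53709 + (45887 + 2*(-15)*(-401 - 15))) = (2*113/(-325) + 266188)*(53709 + (45887 + 2*(-15)*(-416))) = (2*113*(-1/325) + 266188)*(53709 + (45887 + 12480)) = (-226/325 + 266188)*(53709 + 58367) = (86510874/325)*112076 = 9695792714424/325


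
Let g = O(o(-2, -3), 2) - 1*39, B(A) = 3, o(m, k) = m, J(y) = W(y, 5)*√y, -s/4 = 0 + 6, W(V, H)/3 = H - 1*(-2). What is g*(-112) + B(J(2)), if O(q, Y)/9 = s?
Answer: 28563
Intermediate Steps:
W(V, H) = 6 + 3*H (W(V, H) = 3*(H - 1*(-2)) = 3*(H + 2) = 3*(2 + H) = 6 + 3*H)
s = -24 (s = -4*(0 + 6) = -4*6 = -24)
J(y) = 21*√y (J(y) = (6 + 3*5)*√y = (6 + 15)*√y = 21*√y)
O(q, Y) = -216 (O(q, Y) = 9*(-24) = -216)
g = -255 (g = -216 - 1*39 = -216 - 39 = -255)
g*(-112) + B(J(2)) = -255*(-112) + 3 = 28560 + 3 = 28563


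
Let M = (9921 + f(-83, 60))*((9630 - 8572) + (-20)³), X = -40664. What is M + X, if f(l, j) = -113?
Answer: -68127800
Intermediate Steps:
M = -68087136 (M = (9921 - 113)*((9630 - 8572) + (-20)³) = 9808*(1058 - 8000) = 9808*(-6942) = -68087136)
M + X = -68087136 - 40664 = -68127800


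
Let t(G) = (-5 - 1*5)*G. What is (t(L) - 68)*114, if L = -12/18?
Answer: -6992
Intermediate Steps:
L = -⅔ (L = -12*1/18 = -⅔ ≈ -0.66667)
t(G) = -10*G (t(G) = (-5 - 5)*G = -10*G)
(t(L) - 68)*114 = (-10*(-⅔) - 68)*114 = (20/3 - 68)*114 = -184/3*114 = -6992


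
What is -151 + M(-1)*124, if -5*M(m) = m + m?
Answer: -507/5 ≈ -101.40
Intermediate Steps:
M(m) = -2*m/5 (M(m) = -(m + m)/5 = -2*m/5)
-151 + M(-1)*124 = -151 - ⅖*(-1)*124 = -151 + (⅖)*124 = -151 + 248/5 = -507/5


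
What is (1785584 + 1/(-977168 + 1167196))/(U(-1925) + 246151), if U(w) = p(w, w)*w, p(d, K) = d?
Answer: 339310956353/750948089728 ≈ 0.45184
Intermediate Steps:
U(w) = w**2 (U(w) = w*w = w**2)
(1785584 + 1/(-977168 + 1167196))/(U(-1925) + 246151) = (1785584 + 1/(-977168 + 1167196))/((-1925)**2 + 246151) = (1785584 + 1/190028)/(3705625 + 246151) = (1785584 + 1/190028)/3951776 = (339310956353/190028)*(1/3951776) = 339310956353/750948089728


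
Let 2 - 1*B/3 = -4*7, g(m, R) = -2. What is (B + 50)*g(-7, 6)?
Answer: -280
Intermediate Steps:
B = 90 (B = 6 - (-12)*7 = 6 - 3*(-28) = 6 + 84 = 90)
(B + 50)*g(-7, 6) = (90 + 50)*(-2) = 140*(-2) = -280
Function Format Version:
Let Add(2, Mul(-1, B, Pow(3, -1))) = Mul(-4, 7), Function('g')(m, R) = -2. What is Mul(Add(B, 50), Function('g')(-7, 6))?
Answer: -280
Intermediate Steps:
B = 90 (B = Add(6, Mul(-3, Mul(-4, 7))) = Add(6, Mul(-3, -28)) = Add(6, 84) = 90)
Mul(Add(B, 50), Function('g')(-7, 6)) = Mul(Add(90, 50), -2) = Mul(140, -2) = -280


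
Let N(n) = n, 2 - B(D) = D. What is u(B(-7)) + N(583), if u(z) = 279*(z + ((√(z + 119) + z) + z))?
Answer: 8116 + 2232*√2 ≈ 11273.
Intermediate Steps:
B(D) = 2 - D
u(z) = 279*√(119 + z) + 837*z (u(z) = 279*(z + ((√(119 + z) + z) + z)) = 279*(z + ((z + √(119 + z)) + z)) = 279*(z + (√(119 + z) + 2*z)) = 279*(√(119 + z) + 3*z) = 279*√(119 + z) + 837*z)
u(B(-7)) + N(583) = (279*√(119 + (2 - 1*(-7))) + 837*(2 - 1*(-7))) + 583 = (279*√(119 + (2 + 7)) + 837*(2 + 7)) + 583 = (279*√(119 + 9) + 837*9) + 583 = (279*√128 + 7533) + 583 = (279*(8*√2) + 7533) + 583 = (2232*√2 + 7533) + 583 = (7533 + 2232*√2) + 583 = 8116 + 2232*√2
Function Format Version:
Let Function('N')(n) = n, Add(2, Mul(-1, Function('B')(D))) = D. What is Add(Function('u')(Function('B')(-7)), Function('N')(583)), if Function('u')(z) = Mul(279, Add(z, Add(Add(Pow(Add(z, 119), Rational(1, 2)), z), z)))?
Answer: Add(8116, Mul(2232, Pow(2, Rational(1, 2)))) ≈ 11273.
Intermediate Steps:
Function('B')(D) = Add(2, Mul(-1, D))
Function('u')(z) = Add(Mul(279, Pow(Add(119, z), Rational(1, 2))), Mul(837, z)) (Function('u')(z) = Mul(279, Add(z, Add(Add(Pow(Add(119, z), Rational(1, 2)), z), z))) = Mul(279, Add(z, Add(Add(z, Pow(Add(119, z), Rational(1, 2))), z))) = Mul(279, Add(z, Add(Pow(Add(119, z), Rational(1, 2)), Mul(2, z)))) = Mul(279, Add(Pow(Add(119, z), Rational(1, 2)), Mul(3, z))) = Add(Mul(279, Pow(Add(119, z), Rational(1, 2))), Mul(837, z)))
Add(Function('u')(Function('B')(-7)), Function('N')(583)) = Add(Add(Mul(279, Pow(Add(119, Add(2, Mul(-1, -7))), Rational(1, 2))), Mul(837, Add(2, Mul(-1, -7)))), 583) = Add(Add(Mul(279, Pow(Add(119, Add(2, 7)), Rational(1, 2))), Mul(837, Add(2, 7))), 583) = Add(Add(Mul(279, Pow(Add(119, 9), Rational(1, 2))), Mul(837, 9)), 583) = Add(Add(Mul(279, Pow(128, Rational(1, 2))), 7533), 583) = Add(Add(Mul(279, Mul(8, Pow(2, Rational(1, 2)))), 7533), 583) = Add(Add(Mul(2232, Pow(2, Rational(1, 2))), 7533), 583) = Add(Add(7533, Mul(2232, Pow(2, Rational(1, 2)))), 583) = Add(8116, Mul(2232, Pow(2, Rational(1, 2))))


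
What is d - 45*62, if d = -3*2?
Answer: -2796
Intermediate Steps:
d = -6
d - 45*62 = -6 - 45*62 = -6 - 2790 = -2796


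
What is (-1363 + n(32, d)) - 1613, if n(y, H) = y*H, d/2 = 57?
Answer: 672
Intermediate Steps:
d = 114 (d = 2*57 = 114)
n(y, H) = H*y
(-1363 + n(32, d)) - 1613 = (-1363 + 114*32) - 1613 = (-1363 + 3648) - 1613 = 2285 - 1613 = 672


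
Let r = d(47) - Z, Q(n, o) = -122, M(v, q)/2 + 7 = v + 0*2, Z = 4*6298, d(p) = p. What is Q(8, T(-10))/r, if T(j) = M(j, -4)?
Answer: 122/25145 ≈ 0.0048519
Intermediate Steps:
Z = 25192
M(v, q) = -14 + 2*v (M(v, q) = -14 + 2*(v + 0*2) = -14 + 2*(v + 0) = -14 + 2*v)
T(j) = -14 + 2*j
r = -25145 (r = 47 - 1*25192 = 47 - 25192 = -25145)
Q(8, T(-10))/r = -122/(-25145) = -122*(-1/25145) = 122/25145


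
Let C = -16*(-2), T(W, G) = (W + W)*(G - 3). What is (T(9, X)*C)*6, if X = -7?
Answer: -34560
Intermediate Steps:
T(W, G) = 2*W*(-3 + G) (T(W, G) = (2*W)*(-3 + G) = 2*W*(-3 + G))
C = 32
(T(9, X)*C)*6 = ((2*9*(-3 - 7))*32)*6 = ((2*9*(-10))*32)*6 = -180*32*6 = -5760*6 = -34560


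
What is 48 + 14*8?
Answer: 160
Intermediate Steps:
48 + 14*8 = 48 + 112 = 160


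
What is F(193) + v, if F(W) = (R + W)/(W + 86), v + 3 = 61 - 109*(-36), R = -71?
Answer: 1111100/279 ≈ 3982.4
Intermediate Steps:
v = 3982 (v = -3 + (61 - 109*(-36)) = -3 + (61 + 3924) = -3 + 3985 = 3982)
F(W) = (-71 + W)/(86 + W) (F(W) = (-71 + W)/(W + 86) = (-71 + W)/(86 + W))
F(193) + v = (-71 + 193)/(86 + 193) + 3982 = 122/279 + 3982 = 1111100/279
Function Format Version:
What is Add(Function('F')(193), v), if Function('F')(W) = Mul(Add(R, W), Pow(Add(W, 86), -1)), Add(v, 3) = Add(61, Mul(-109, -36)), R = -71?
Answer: Rational(1111100, 279) ≈ 3982.4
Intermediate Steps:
v = 3982 (v = Add(-3, Add(61, Mul(-109, -36))) = Add(-3, Add(61, 3924)) = Add(-3, 3985) = 3982)
Function('F')(W) = Mul(Pow(Add(86, W), -1), Add(-71, W)) (Function('F')(W) = Mul(Add(-71, W), Pow(Add(W, 86), -1)) = Mul(Add(-71, W), Pow(Add(86, W), -1)) = Mul(Pow(Add(86, W), -1), Add(-71, W)))
Add(Function('F')(193), v) = Add(Mul(Pow(Add(86, 193), -1), Add(-71, 193)), 3982) = Add(Mul(Pow(279, -1), 122), 3982) = Add(Mul(Rational(1, 279), 122), 3982) = Add(Rational(122, 279), 3982) = Rational(1111100, 279)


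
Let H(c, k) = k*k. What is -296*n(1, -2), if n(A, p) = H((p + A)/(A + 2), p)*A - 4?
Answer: 0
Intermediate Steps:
H(c, k) = k²
n(A, p) = -4 + A*p² (n(A, p) = p²*A - 4 = A*p² - 4 = -4 + A*p²)
-296*n(1, -2) = -296*(-4 + 1*(-2)²) = -296*(-4 + 1*4) = -296*(-4 + 4) = -296*0 = 0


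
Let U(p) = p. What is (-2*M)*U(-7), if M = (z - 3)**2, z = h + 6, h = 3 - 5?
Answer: 14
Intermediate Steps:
h = -2
z = 4 (z = -2 + 6 = 4)
M = 1 (M = (4 - 3)**2 = 1**2 = 1)
(-2*M)*U(-7) = -2*1*(-7) = -2*(-7) = 14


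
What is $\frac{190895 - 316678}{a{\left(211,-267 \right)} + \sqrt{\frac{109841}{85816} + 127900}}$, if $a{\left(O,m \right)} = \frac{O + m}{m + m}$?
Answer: $\frac{80697393805728}{782466302964905} - \frac{17933888574 \sqrt{235478594274414}}{782466302964905} \approx -351.61$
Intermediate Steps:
$a{\left(O,m \right)} = \frac{O + m}{2 m}$
$\frac{190895 - 316678}{a{\left(211,-267 \right)} + \sqrt{\frac{109841}{85816} + 127900}} = \frac{190895 - 316678}{\frac{211 - 267}{2 \left(-267\right)} + \sqrt{\frac{109841}{85816} + 127900}} = - \frac{125783}{\frac{1}{2} \left(- \frac{1}{267}\right) \left(-56\right) + \sqrt{109841 \cdot \frac{1}{85816} + 127900}} = - \frac{125783}{\frac{28}{267} + \sqrt{\frac{109841}{85816} + 127900}} = - \frac{125783}{\frac{28}{267} + \sqrt{\frac{10975976241}{85816}}} = - \frac{125783}{\frac{28}{267} + \frac{\sqrt{235478594274414}}{42908}}$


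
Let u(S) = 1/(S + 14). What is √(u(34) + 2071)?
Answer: √298227/12 ≈ 45.508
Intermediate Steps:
u(S) = 1/(14 + S)
√(u(34) + 2071) = √(1/(14 + 34) + 2071) = √(1/48 + 2071) = √(99409/48) = √298227/12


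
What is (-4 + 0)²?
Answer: 16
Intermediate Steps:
(-4 + 0)² = (-4)² = 16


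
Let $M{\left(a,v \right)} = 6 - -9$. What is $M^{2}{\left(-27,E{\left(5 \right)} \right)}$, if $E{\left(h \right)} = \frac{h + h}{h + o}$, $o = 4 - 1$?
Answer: $225$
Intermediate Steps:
$o = 3$
$E{\left(h \right)} = \frac{2 h}{3 + h}$ ($E{\left(h \right)} = \frac{h + h}{h + 3} = \frac{2 h}{3 + h}$)
$M{\left(a,v \right)} = 15$ ($M{\left(a,v \right)} = 6 + 9 = 15$)
$M^{2}{\left(-27,E{\left(5 \right)} \right)} = 15^{2} = 225$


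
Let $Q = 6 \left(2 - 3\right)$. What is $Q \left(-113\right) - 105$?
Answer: $573$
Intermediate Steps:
$Q = -6$ ($Q = 6 \left(-1\right) = -6$)
$Q \left(-113\right) - 105 = \left(-6\right) \left(-113\right) - 105 = 678 - 105 = 573$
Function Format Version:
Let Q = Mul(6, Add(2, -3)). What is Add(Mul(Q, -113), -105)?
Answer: 573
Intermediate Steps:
Q = -6 (Q = Mul(6, -1) = -6)
Add(Mul(Q, -113), -105) = Add(Mul(-6, -113), -105) = Add(678, -105) = 573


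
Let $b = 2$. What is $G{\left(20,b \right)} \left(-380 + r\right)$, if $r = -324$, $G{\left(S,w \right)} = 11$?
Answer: $-7744$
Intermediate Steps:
$G{\left(20,b \right)} \left(-380 + r\right) = 11 \left(-380 - 324\right) = 11 \left(-704\right) = -7744$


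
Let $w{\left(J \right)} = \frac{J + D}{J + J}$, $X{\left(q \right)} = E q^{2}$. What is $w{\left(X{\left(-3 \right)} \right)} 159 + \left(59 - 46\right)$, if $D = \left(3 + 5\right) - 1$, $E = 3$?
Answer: $\frac{1018}{9} \approx 113.11$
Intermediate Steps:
$D = 7$ ($D = 8 - 1 = 7$)
$X{\left(q \right)} = 3 q^{2}$
$w{\left(J \right)} = \frac{7 + J}{2 J}$ ($w{\left(J \right)} = \frac{J + 7}{J + J} = \frac{7 + J}{2 J}$)
$w{\left(X{\left(-3 \right)} \right)} 159 + \left(59 - 46\right) = \frac{7 + 3 \left(-3\right)^{2}}{2 \cdot 3 \left(-3\right)^{2}} \cdot 159 + \left(59 - 46\right) = \frac{7 + 3 \cdot 9}{2 \cdot 3 \cdot 9} \cdot 159 + \left(59 - 46\right) = \frac{7 + 27}{2 \cdot 27} \cdot 159 + 13 = \frac{1}{2} \cdot \frac{1}{27} \cdot 34 \cdot 159 + 13 = \frac{17}{27} \cdot 159 + 13 = \frac{901}{9} + 13 = \frac{1018}{9}$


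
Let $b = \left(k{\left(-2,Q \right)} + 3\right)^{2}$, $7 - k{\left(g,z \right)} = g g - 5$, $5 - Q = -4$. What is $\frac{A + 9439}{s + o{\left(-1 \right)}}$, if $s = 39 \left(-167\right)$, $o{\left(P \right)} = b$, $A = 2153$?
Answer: $- \frac{1449}{799} \approx -1.8135$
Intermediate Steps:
$Q = 9$ ($Q = 5 - -4 = 5 + 4 = 9$)
$k{\left(g,z \right)} = 12 - g^{2}$ ($k{\left(g,z \right)} = 7 - \left(g g - 5\right) = 7 - \left(g^{2} - 5\right) = 7 - \left(-5 + g^{2}\right) = 12 - g^{2}$)
$b = 121$ ($b = \left(\left(12 - \left(-2\right)^{2}\right) + 3\right)^{2} = \left(\left(12 - 4\right) + 3\right)^{2} = \left(8 + 3\right)^{2} = 11^{2} = 121$)
$o{\left(P \right)} = 121$
$s = -6513$
$\frac{A + 9439}{s + o{\left(-1 \right)}} = \frac{2153 + 9439}{-6513 + 121} = \frac{11592}{-6392} = 11592 \left(- \frac{1}{6392}\right) = - \frac{1449}{799}$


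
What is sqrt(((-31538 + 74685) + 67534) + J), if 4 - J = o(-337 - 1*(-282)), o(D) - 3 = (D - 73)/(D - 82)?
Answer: sqrt(2077372922)/137 ≈ 332.69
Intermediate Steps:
o(D) = 3 + (-73 + D)/(-82 + D) (o(D) = 3 + (D - 73)/(D - 82) = 3 + (-73 + D)/(-82 + D))
J = 9/137 (J = 4 - (-319 + 4*(-337 - 1*(-282)))/(-82 + (-337 - 1*(-282))) = 4 - (-319 + 4*(-337 + 282))/(-82 + (-337 + 282)) = 4 - (-319 + 4*(-55))/(-82 - 55) = 4 - (-319 - 220)/(-137) = 4 - (-1)*(-539)/137 = 4 - 1*539/137 = 4 - 539/137 = 9/137 ≈ 0.065693)
sqrt(((-31538 + 74685) + 67534) + J) = sqrt(((-31538 + 74685) + 67534) + 9/137) = sqrt((43147 + 67534) + 9/137) = sqrt(110681 + 9/137) = sqrt(15163306/137) = sqrt(2077372922)/137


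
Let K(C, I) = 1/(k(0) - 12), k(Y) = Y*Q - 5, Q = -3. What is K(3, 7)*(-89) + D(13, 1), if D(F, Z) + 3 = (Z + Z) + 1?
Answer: 89/17 ≈ 5.2353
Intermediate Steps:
D(F, Z) = -2 + 2*Z (D(F, Z) = -3 + ((Z + Z) + 1) = -3 + (2*Z + 1) = -3 + (1 + 2*Z) = -2 + 2*Z)
k(Y) = -5 - 3*Y (k(Y) = Y*(-3) - 5 = -3*Y - 5 = -5 - 3*Y)
K(C, I) = -1/17 (K(C, I) = 1/((-5 - 3*0) - 12) = 1/((-5 + 0) - 12) = 1/(-5 - 12) = 1/(-17) = -1/17)
K(3, 7)*(-89) + D(13, 1) = -1/17*(-89) + (-2 + 2*1) = 89/17 + (-2 + 2) = 89/17 + 0 = 89/17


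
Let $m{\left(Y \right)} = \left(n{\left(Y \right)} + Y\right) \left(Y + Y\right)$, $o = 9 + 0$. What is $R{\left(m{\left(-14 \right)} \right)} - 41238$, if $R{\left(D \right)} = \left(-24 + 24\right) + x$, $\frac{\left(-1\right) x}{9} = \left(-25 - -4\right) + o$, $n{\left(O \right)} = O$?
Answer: $-41130$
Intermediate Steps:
$o = 9$
$x = 108$ ($x = - 9 \left(\left(-25 - -4\right) + 9\right) = - 9 \left(\left(-25 + 4\right) + 9\right) = - 9 \left(-21 + 9\right) = \left(-9\right) \left(-12\right) = 108$)
$m{\left(Y \right)} = 4 Y^{2}$ ($m{\left(Y \right)} = \left(Y + Y\right) \left(Y + Y\right) = 2 Y 2 Y = 4 Y^{2}$)
$R{\left(D \right)} = 108$ ($R{\left(D \right)} = \left(-24 + 24\right) + 108 = 0 + 108 = 108$)
$R{\left(m{\left(-14 \right)} \right)} - 41238 = 108 - 41238 = -41130$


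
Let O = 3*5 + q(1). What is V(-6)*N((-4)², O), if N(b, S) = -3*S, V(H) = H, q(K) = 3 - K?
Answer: 306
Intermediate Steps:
O = 17 (O = 3*5 + (3 - 1*1) = 15 + (3 - 1) = 15 + 2 = 17)
V(-6)*N((-4)², O) = -(-18)*17 = -6*(-51) = 306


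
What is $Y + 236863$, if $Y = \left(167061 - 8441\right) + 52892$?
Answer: $448375$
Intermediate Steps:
$Y = 211512$ ($Y = 158620 + 52892 = 211512$)
$Y + 236863 = 211512 + 236863 = 448375$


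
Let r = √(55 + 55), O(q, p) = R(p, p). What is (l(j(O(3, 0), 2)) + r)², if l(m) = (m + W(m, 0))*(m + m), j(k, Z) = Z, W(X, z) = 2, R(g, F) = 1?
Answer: (16 + √110)² ≈ 701.62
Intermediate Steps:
O(q, p) = 1
l(m) = 2*m*(2 + m) (l(m) = (m + 2)*(m + m) = (2 + m)*(2*m) = 2*m*(2 + m))
r = √110 ≈ 10.488
(l(j(O(3, 0), 2)) + r)² = (2*2*(2 + 2) + √110)² = (2*2*4 + √110)² = (16 + √110)²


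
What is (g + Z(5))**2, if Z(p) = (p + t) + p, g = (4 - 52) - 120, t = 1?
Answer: 24649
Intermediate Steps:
g = -168 (g = -48 - 120 = -168)
Z(p) = 1 + 2*p (Z(p) = (p + 1) + p = (1 + p) + p = 1 + 2*p)
(g + Z(5))**2 = (-168 + (1 + 2*5))**2 = (-168 + (1 + 10))**2 = (-168 + 11)**2 = (-157)**2 = 24649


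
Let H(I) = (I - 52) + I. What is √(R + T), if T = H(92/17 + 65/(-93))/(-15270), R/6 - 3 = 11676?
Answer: √45379136814908267/804729 ≈ 264.71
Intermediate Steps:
R = 70074 (R = 18 + 6*11676 = 18 + 70056 = 70074)
H(I) = -52 + 2*I (H(I) = (-52 + I) + I = -52 + 2*I)
T = 6731/2414187 (T = (-52 + 2*(92/17 + 65/(-93)))/(-15270) = (-52 + 2*(92*(1/17) + 65*(-1/93)))*(-1/15270) = (-52 + 2*(92/17 - 65/93))*(-1/15270) = (-52 + 2*(7451/1581))*(-1/15270) = (-52 + 14902/1581)*(-1/15270) = -67310/1581*(-1/15270) = 6731/2414187 ≈ 0.0027881)
√(R + T) = √(70074 + 6731/2414187) = √(169171746569/2414187) = √45379136814908267/804729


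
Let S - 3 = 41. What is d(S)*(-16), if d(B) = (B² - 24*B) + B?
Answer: -14784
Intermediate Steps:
S = 44 (S = 3 + 41 = 44)
d(B) = B² - 23*B
d(S)*(-16) = (44*(-23 + 44))*(-16) = (44*21)*(-16) = 924*(-16) = -14784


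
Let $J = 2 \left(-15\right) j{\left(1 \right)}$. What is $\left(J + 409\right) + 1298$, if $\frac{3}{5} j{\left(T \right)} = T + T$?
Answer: $1607$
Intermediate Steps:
$j{\left(T \right)} = \frac{10 T}{3}$ ($j{\left(T \right)} = \frac{5 \left(T + T\right)}{3} = \frac{5 \cdot 2 T}{3} = \frac{10 T}{3}$)
$J = -100$ ($J = 2 \left(-15\right) \frac{10}{3} \cdot 1 = \left(-30\right) \frac{10}{3} = -100$)
$\left(J + 409\right) + 1298 = \left(-100 + 409\right) + 1298 = 309 + 1298 = 1607$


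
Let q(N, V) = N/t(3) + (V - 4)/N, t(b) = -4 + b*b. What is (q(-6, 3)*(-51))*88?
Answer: 23188/5 ≈ 4637.6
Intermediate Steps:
t(b) = -4 + b**2
q(N, V) = N/5 + (-4 + V)/N (q(N, V) = N/(-4 + 3**2) + (V - 4)/N = N/(-4 + 9) + (-4 + V)/N = N/5 + (-4 + V)/N)
(q(-6, 3)*(-51))*88 = (((-4 + 3 + (1/5)*(-6)**2)/(-6))*(-51))*88 = (-(-4 + 3 + (1/5)*36)/6*(-51))*88 = (-(-4 + 3 + 36/5)/6*(-51))*88 = (-1/6*31/5*(-51))*88 = -31/30*(-51)*88 = (527/10)*88 = 23188/5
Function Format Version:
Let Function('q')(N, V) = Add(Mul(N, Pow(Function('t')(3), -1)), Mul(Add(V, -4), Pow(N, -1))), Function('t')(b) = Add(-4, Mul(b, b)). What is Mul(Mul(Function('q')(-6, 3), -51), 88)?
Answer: Rational(23188, 5) ≈ 4637.6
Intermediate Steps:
Function('t')(b) = Add(-4, Pow(b, 2))
Function('q')(N, V) = Add(Mul(Rational(1, 5), N), Mul(Pow(N, -1), Add(-4, V))) (Function('q')(N, V) = Add(Mul(N, Pow(Add(-4, Pow(3, 2)), -1)), Mul(Add(V, -4), Pow(N, -1))) = Add(Mul(N, Pow(Add(-4, 9), -1)), Mul(Add(-4, V), Pow(N, -1))) = Add(Mul(N, Pow(5, -1)), Mul(Pow(N, -1), Add(-4, V))) = Add(Mul(N, Rational(1, 5)), Mul(Pow(N, -1), Add(-4, V))) = Add(Mul(Rational(1, 5), N), Mul(Pow(N, -1), Add(-4, V))))
Mul(Mul(Function('q')(-6, 3), -51), 88) = Mul(Mul(Mul(Pow(-6, -1), Add(-4, 3, Mul(Rational(1, 5), Pow(-6, 2)))), -51), 88) = Mul(Mul(Mul(Rational(-1, 6), Add(-4, 3, Mul(Rational(1, 5), 36))), -51), 88) = Mul(Mul(Mul(Rational(-1, 6), Add(-4, 3, Rational(36, 5))), -51), 88) = Mul(Mul(Mul(Rational(-1, 6), Rational(31, 5)), -51), 88) = Mul(Mul(Rational(-31, 30), -51), 88) = Mul(Rational(527, 10), 88) = Rational(23188, 5)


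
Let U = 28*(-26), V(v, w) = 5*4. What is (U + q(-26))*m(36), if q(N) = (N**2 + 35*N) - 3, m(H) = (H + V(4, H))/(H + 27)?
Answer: -7720/9 ≈ -857.78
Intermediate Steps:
V(v, w) = 20
m(H) = (20 + H)/(27 + H) (m(H) = (H + 20)/(H + 27) = (20 + H)/(27 + H))
q(N) = -3 + N**2 + 35*N
U = -728
(U + q(-26))*m(36) = (-728 + (-3 + (-26)**2 + 35*(-26)))*((20 + 36)/(27 + 36)) = (-728 + (-3 + 676 - 910))*(56/63) = (-728 - 237)*((1/63)*56) = -965*8/9 = -7720/9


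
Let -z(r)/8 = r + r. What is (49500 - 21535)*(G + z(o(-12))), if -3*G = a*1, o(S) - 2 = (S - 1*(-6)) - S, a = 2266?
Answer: -74107250/3 ≈ -2.4702e+7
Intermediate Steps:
o(S) = 8 (o(S) = 2 + ((S - 1*(-6)) - S) = 2 + ((S + 6) - S) = 2 + ((6 + S) - S) = 2 + 6 = 8)
z(r) = -16*r (z(r) = -8*(r + r) = -16*r)
G = -2266/3 ≈ -755.33
(49500 - 21535)*(G + z(o(-12))) = (49500 - 21535)*(-2266/3 - 16*8) = 27965*(-2266/3 - 128) = 27965*(-2650/3) = -74107250/3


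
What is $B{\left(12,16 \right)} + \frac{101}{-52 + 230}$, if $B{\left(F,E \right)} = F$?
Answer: $\frac{2237}{178} \approx 12.567$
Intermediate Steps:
$B{\left(12,16 \right)} + \frac{101}{-52 + 230} = 12 + \frac{101}{-52 + 230} = 12 + \frac{101}{178} = \frac{2237}{178}$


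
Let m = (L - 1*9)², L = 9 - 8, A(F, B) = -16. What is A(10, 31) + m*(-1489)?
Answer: -95312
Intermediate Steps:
L = 1
m = 64 (m = (1 - 1*9)² = (1 - 9)² = (-8)² = 64)
A(10, 31) + m*(-1489) = -16 + 64*(-1489) = -16 - 95296 = -95312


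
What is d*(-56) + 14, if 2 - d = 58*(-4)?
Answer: -13090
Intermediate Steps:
d = 234 (d = 2 - 58*(-4) = 2 - 1*(-232) = 2 + 232 = 234)
d*(-56) + 14 = 234*(-56) + 14 = -13104 + 14 = -13090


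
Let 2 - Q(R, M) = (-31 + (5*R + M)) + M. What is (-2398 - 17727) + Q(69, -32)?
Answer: -20373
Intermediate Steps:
Q(R, M) = 33 - 5*R - 2*M (Q(R, M) = 2 - ((-31 + (5*R + M)) + M) = 2 - ((-31 + (M + 5*R)) + M) = 2 - ((-31 + M + 5*R) + M) = 2 - (-31 + 2*M + 5*R) = 2 + (31 - 5*R - 2*M) = 33 - 5*R - 2*M)
(-2398 - 17727) + Q(69, -32) = (-2398 - 17727) + (33 - 5*69 - 2*(-32)) = -20125 + (33 - 345 + 64) = -20125 - 248 = -20373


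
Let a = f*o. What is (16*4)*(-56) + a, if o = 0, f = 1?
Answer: -3584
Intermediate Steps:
a = 0 (a = 1*0 = 0)
(16*4)*(-56) + a = (16*4)*(-56) + 0 = 64*(-56) + 0 = -3584 + 0 = -3584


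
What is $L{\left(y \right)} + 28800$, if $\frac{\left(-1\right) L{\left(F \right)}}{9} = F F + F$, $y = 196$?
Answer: $-318708$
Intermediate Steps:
$L{\left(F \right)} = - 9 F - 9 F^{2}$ ($L{\left(F \right)} = - 9 \left(F F + F\right) = - 9 \left(F^{2} + F\right) = - 9 \left(F + F^{2}\right) = - 9 F - 9 F^{2}$)
$L{\left(y \right)} + 28800 = \left(-9\right) 196 \left(1 + 196\right) + 28800 = \left(-9\right) 196 \cdot 197 + 28800 = -347508 + 28800 = -318708$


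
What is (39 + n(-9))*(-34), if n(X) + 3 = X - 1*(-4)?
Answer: -1054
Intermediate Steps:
n(X) = 1 + X (n(X) = -3 + (X - 1*(-4)) = -3 + (X + 4) = -3 + (4 + X) = 1 + X)
(39 + n(-9))*(-34) = (39 + (1 - 9))*(-34) = (39 - 8)*(-34) = 31*(-34) = -1054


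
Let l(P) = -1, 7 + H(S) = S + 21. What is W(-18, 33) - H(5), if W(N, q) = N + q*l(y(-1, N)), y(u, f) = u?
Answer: -70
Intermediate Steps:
H(S) = 14 + S (H(S) = -7 + (S + 21) = -7 + (21 + S) = 14 + S)
W(N, q) = N - q (W(N, q) = N + q*(-1) = N - q)
W(-18, 33) - H(5) = (-18 - 1*33) - (14 + 5) = (-18 - 33) - 1*19 = -51 - 19 = -70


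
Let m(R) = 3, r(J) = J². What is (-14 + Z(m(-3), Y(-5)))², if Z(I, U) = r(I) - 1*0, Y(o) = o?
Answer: 25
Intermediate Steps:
Z(I, U) = I² (Z(I, U) = I² - 1*0 = I² + 0 = I²)
(-14 + Z(m(-3), Y(-5)))² = (-14 + 3²)² = (-14 + 9)² = (-5)² = 25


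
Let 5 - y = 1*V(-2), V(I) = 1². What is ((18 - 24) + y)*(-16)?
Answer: 32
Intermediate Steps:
V(I) = 1
y = 4 (y = 5 - 1 = 4)
((18 - 24) + y)*(-16) = ((18 - 24) + 4)*(-16) = (-6 + 4)*(-16) = -2*(-16) = 32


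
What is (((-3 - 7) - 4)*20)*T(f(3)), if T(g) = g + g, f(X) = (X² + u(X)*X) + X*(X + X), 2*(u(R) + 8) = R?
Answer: -4200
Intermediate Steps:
u(R) = -8 + R/2
f(X) = 3*X² + X*(-8 + X/2) (f(X) = (X² + (-8 + X/2)*X) + X*(X + X) = (X² + X*(-8 + X/2)) + X*(2*X) = (X² + X*(-8 + X/2)) + 2*X² = 3*X² + X*(-8 + X/2))
T(g) = 2*g
(((-3 - 7) - 4)*20)*T(f(3)) = (((-3 - 7) - 4)*20)*(2*((½)*3*(-16 + 7*3))) = ((-10 - 4)*20)*(2*((½)*3*(-16 + 21))) = (-14*20)*(2*((½)*3*5)) = -560*15/2 = -280*15 = -4200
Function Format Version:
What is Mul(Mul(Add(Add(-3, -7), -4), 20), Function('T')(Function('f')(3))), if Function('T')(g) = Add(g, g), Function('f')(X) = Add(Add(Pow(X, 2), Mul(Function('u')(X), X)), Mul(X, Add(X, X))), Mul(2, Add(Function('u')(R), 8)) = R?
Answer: -4200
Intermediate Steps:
Function('u')(R) = Add(-8, Mul(Rational(1, 2), R))
Function('f')(X) = Add(Mul(3, Pow(X, 2)), Mul(X, Add(-8, Mul(Rational(1, 2), X)))) (Function('f')(X) = Add(Add(Pow(X, 2), Mul(Add(-8, Mul(Rational(1, 2), X)), X)), Mul(X, Add(X, X))) = Add(Add(Pow(X, 2), Mul(X, Add(-8, Mul(Rational(1, 2), X)))), Mul(X, Mul(2, X))) = Add(Add(Pow(X, 2), Mul(X, Add(-8, Mul(Rational(1, 2), X)))), Mul(2, Pow(X, 2))) = Add(Mul(3, Pow(X, 2)), Mul(X, Add(-8, Mul(Rational(1, 2), X)))))
Function('T')(g) = Mul(2, g)
Mul(Mul(Add(Add(-3, -7), -4), 20), Function('T')(Function('f')(3))) = Mul(Mul(Add(Add(-3, -7), -4), 20), Mul(2, Mul(Rational(1, 2), 3, Add(-16, Mul(7, 3))))) = Mul(Mul(Add(-10, -4), 20), Mul(2, Mul(Rational(1, 2), 3, Add(-16, 21)))) = Mul(Mul(-14, 20), Mul(2, Mul(Rational(1, 2), 3, 5))) = Mul(-280, Mul(2, Rational(15, 2))) = Mul(-280, 15) = -4200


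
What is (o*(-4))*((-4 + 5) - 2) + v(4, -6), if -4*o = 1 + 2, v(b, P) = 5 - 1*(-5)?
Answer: 7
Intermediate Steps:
v(b, P) = 10 (v(b, P) = 5 + 5 = 10)
o = -¾ (o = -(1 + 2)/4 = -¼*3 = -¾ ≈ -0.75000)
(o*(-4))*((-4 + 5) - 2) + v(4, -6) = (-¾*(-4))*((-4 + 5) - 2) + 10 = 3*(1 - 2) + 10 = 3*(-1) + 10 = -3 + 10 = 7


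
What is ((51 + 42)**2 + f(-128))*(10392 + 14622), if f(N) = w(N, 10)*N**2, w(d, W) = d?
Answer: -52241814042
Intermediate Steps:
f(N) = N**3 (f(N) = N*N**2 = N**3)
((51 + 42)**2 + f(-128))*(10392 + 14622) = ((51 + 42)**2 + (-128)**3)*(10392 + 14622) = (93**2 - 2097152)*25014 = (8649 - 2097152)*25014 = -2088503*25014 = -52241814042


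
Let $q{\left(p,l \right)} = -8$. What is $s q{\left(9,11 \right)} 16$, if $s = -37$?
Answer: $4736$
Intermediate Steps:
$s q{\left(9,11 \right)} 16 = \left(-37\right) \left(-8\right) 16 = 296 \cdot 16 = 4736$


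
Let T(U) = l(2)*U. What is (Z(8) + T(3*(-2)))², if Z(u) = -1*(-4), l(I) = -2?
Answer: 256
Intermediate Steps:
T(U) = -2*U
Z(u) = 4
(Z(8) + T(3*(-2)))² = (4 - 6*(-2))² = (4 - 2*(-6))² = (4 + 12)² = 16² = 256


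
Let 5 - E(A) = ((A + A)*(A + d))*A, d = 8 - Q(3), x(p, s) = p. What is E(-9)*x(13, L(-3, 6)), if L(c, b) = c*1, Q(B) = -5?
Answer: -8359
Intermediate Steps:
L(c, b) = c
d = 13 (d = 8 - 1*(-5) = 8 + 5 = 13)
E(A) = 5 - 2*A²*(13 + A) (E(A) = 5 - (A + A)*(A + 13)*A = 5 - (2*A)*(13 + A)*A = 5 - 2*A*(13 + A)*A = 5 - 2*A²*(13 + A))
E(-9)*x(13, L(-3, 6)) = (5 - 26*(-9)² - 2*(-9)³)*13 = (5 - 26*81 - 2*(-729))*13 = (5 - 2106 + 1458)*13 = -643*13 = -8359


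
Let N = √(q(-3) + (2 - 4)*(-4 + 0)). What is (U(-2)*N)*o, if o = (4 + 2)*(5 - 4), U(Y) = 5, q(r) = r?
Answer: 30*√5 ≈ 67.082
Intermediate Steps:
N = √5 (N = √(-3 + (2 - 4)*(-4 + 0)) = √(-3 - 2*(-4)) = √(-3 + 8) = √5 ≈ 2.2361)
o = 6 (o = 6*1 = 6)
(U(-2)*N)*o = (5*√5)*6 = 30*√5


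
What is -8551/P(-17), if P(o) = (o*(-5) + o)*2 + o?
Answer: -503/7 ≈ -71.857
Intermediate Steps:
P(o) = -7*o (P(o) = (-5*o + o)*2 + o = -4*o*2 + o = -8*o + o = -7*o)
-8551/P(-17) = -8551/((-7*(-17))) = -8551/119 = -8551*1/119 = -503/7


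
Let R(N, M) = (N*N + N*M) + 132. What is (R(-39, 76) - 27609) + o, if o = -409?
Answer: -29329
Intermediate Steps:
R(N, M) = 132 + N² + M*N (R(N, M) = (N² + M*N) + 132 = 132 + N² + M*N)
(R(-39, 76) - 27609) + o = ((132 + (-39)² + 76*(-39)) - 27609) - 409 = ((132 + 1521 - 2964) - 27609) - 409 = (-1311 - 27609) - 409 = -28920 - 409 = -29329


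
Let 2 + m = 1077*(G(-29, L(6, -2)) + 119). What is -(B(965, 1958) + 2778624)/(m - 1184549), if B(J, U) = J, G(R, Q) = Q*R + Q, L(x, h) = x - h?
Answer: 2779589/1297636 ≈ 2.1420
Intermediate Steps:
G(R, Q) = Q + Q*R
m = -113087 (m = -2 + 1077*((6 - 1*(-2))*(1 - 29) + 119) = -2 + 1077*((6 + 2)*(-28) + 119) = -2 + 1077*(8*(-28) + 119) = -2 + 1077*(-224 + 119) = -2 + 1077*(-105) = -2 - 113085 = -113087)
-(B(965, 1958) + 2778624)/(m - 1184549) = -(965 + 2778624)/(-113087 - 1184549) = -2779589/(-1297636) = -2779589*(-1)/1297636 = -1*(-2779589/1297636) = 2779589/1297636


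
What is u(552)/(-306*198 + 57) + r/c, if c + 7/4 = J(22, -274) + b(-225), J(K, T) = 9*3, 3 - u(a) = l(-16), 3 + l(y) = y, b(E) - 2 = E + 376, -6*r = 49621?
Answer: -667473840/14386201 ≈ -46.397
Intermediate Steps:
r = -49621/6 (r = -1/6*49621 = -49621/6 ≈ -8270.2)
b(E) = 378 + E (b(E) = 2 + (E + 376) = 2 + (376 + E) = 378 + E)
l(y) = -3 + y
u(a) = 22 (u(a) = 3 - (-3 - 16) = 3 - 1*(-19) = 3 + 19 = 22)
J(K, T) = 27
c = 713/4 (c = -7/4 + (27 + (378 - 225)) = -7/4 + (27 + 153) = -7/4 + 180 = 713/4 ≈ 178.25)
u(552)/(-306*198 + 57) + r/c = 22/(-306*198 + 57) - 49621/(6*713/4) = 22/(-60588 + 57) - 49621/6*4/713 = 22/(-60531) - 99242/2139 = 22*(-1/60531) - 99242/2139 = -22/60531 - 99242/2139 = -667473840/14386201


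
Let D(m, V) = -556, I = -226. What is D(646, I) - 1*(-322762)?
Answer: 322206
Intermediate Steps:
D(646, I) - 1*(-322762) = -556 - 1*(-322762) = -556 + 322762 = 322206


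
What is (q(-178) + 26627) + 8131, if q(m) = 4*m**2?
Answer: 161494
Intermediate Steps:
(q(-178) + 26627) + 8131 = (4*(-178)**2 + 26627) + 8131 = (4*31684 + 26627) + 8131 = (126736 + 26627) + 8131 = 153363 + 8131 = 161494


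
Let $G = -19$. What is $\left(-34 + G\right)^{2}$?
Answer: $2809$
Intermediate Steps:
$\left(-34 + G\right)^{2} = \left(-34 - 19\right)^{2} = \left(-53\right)^{2} = 2809$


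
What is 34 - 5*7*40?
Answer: -1366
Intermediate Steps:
34 - 5*7*40 = 34 - 35*40 = 34 - 1400 = -1366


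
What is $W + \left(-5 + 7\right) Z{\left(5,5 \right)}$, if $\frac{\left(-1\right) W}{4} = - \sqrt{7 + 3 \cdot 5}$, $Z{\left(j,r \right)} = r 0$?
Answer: $4 \sqrt{22} \approx 18.762$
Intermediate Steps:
$Z{\left(j,r \right)} = 0$
$W = 4 \sqrt{22}$ ($W = - 4 \left(- \sqrt{7 + 3 \cdot 5}\right) = - 4 \left(- \sqrt{7 + 15}\right) = - 4 \left(- \sqrt{22}\right) = 4 \sqrt{22} \approx 18.762$)
$W + \left(-5 + 7\right) Z{\left(5,5 \right)} = 4 \sqrt{22} + \left(-5 + 7\right) 0 = 4 \sqrt{22} + 2 \cdot 0 = 4 \sqrt{22} + 0 = 4 \sqrt{22}$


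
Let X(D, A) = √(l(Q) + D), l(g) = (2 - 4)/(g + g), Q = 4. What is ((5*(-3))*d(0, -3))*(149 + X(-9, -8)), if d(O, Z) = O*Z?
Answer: 0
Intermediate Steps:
l(g) = -1/g (l(g) = -2*1/(2*g) = -1/g)
X(D, A) = √(-¼ + D) (X(D, A) = √(-1/4 + D) = √(-1*¼ + D) = √(-¼ + D))
((5*(-3))*d(0, -3))*(149 + X(-9, -8)) = ((5*(-3))*(0*(-3)))*(149 + √(-1 + 4*(-9))/2) = (-15*0)*(149 + √(-1 - 36)/2) = 0*(149 + √(-37)/2) = 0*(149 + (I*√37)/2) = 0*(149 + I*√37/2) = 0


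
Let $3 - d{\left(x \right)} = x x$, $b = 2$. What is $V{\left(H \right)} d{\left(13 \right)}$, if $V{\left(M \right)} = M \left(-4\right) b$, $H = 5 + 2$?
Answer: $9296$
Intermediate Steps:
$d{\left(x \right)} = 3 - x^{2}$ ($d{\left(x \right)} = 3 - x x = 3 - x^{2}$)
$H = 7$
$V{\left(M \right)} = - 8 M$ ($V{\left(M \right)} = M \left(-4\right) 2 = - 4 M 2 = - 8 M$)
$V{\left(H \right)} d{\left(13 \right)} = \left(-8\right) 7 \left(3 - 13^{2}\right) = - 56 \left(3 - 169\right) = \left(-56\right) \left(-166\right) = 9296$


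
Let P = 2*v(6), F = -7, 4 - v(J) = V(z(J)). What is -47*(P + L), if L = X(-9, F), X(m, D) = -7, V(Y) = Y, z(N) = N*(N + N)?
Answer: 6721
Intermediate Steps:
z(N) = 2*N**2 (z(N) = N*(2*N) = 2*N**2)
v(J) = 4 - 2*J**2
P = -136 (P = 2*(4 - 2*6**2) = 2*(4 - 2*36) = 2*(4 - 72) = 2*(-68) = -136)
L = -7
-47*(P + L) = -47*(-136 - 7) = -47*(-143) = 6721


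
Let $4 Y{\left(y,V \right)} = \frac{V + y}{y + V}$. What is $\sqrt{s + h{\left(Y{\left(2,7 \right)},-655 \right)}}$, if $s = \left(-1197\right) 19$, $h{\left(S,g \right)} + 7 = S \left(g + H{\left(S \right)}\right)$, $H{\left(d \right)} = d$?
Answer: $\frac{i \sqrt{366619}}{4} \approx 151.37 i$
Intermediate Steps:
$Y{\left(y,V \right)} = \frac{1}{4}$ ($Y{\left(y,V \right)} = \frac{\left(V + y\right) \frac{1}{y + V}}{4} = \frac{\left(V + y\right) \frac{1}{V + y}}{4} = \frac{1}{4} \cdot 1 = \frac{1}{4}$)
$h{\left(S,g \right)} = -7 + S \left(S + g\right)$ ($h{\left(S,g \right)} = -7 + S \left(g + S\right) = -7 + S \left(S + g\right)$)
$s = -22743$
$\sqrt{s + h{\left(Y{\left(2,7 \right)},-655 \right)}} = \sqrt{-22743 + \left(-7 + \left(\frac{1}{4}\right)^{2} + \frac{1}{4} \left(-655\right)\right)} = \sqrt{-22743 - \frac{2731}{16}} = \sqrt{- \frac{366619}{16}} = \frac{i \sqrt{366619}}{4}$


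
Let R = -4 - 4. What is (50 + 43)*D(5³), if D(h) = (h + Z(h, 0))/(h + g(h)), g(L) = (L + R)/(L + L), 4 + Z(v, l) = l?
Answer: 2813250/31367 ≈ 89.688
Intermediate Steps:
R = -8
Z(v, l) = -4 + l
g(L) = (-8 + L)/(2*L) (g(L) = (L - 8)/(L + L) = (-8 + L)/((2*L)) = (-8 + L)*(1/(2*L)) = (-8 + L)/(2*L))
D(h) = (-4 + h)/(h + (-8 + h)/(2*h)) (D(h) = (h + (-4 + 0))/(h + (-8 + h)/(2*h)) = (h - 4)/(h + (-8 + h)/(2*h)) = (-4 + h)/(h + (-8 + h)/(2*h)))
(50 + 43)*D(5³) = (50 + 43)*(2*5³*(-4 + 5³)/(-8 + 5³ + 2*(5³)²)) = 93*(2*125*(-4 + 125)/(-8 + 125 + 2*125²)) = 93*(2*125*121/(-8 + 125 + 2*15625)) = 93*(2*125*121/(-8 + 125 + 31250)) = 93*(2*125*121/31367) = 93*(2*125*(1/31367)*121) = 93*(30250/31367) = 2813250/31367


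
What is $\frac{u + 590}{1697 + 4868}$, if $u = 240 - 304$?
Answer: $\frac{526}{6565} \approx 0.080122$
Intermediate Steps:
$u = -64$
$\frac{u + 590}{1697 + 4868} = \frac{-64 + 590}{1697 + 4868} = \frac{526}{6565}$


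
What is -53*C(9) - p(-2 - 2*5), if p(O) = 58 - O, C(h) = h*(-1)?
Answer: 407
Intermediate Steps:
C(h) = -h
-53*C(9) - p(-2 - 2*5) = -(-53)*9 - (58 - (-2 - 2*5)) = -53*(-9) - (58 - (-2 - 10)) = 477 - (58 - 1*(-12)) = 477 - (58 + 12) = 477 - 1*70 = 477 - 70 = 407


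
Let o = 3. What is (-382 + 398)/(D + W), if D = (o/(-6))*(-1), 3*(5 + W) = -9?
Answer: -32/15 ≈ -2.1333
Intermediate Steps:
W = -8 (W = -5 + (1/3)*(-9) = -5 - 3 = -8)
D = 1/2 (D = (3/(-6))*(-1) = (3*(-1/6))*(-1) = -1/2*(-1) = 1/2 ≈ 0.50000)
(-382 + 398)/(D + W) = (-382 + 398)/(1/2 - 8) = 16/(-15/2) = 16*(-2/15) = -32/15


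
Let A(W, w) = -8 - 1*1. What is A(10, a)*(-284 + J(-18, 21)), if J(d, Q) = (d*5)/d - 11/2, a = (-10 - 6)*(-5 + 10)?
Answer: 5121/2 ≈ 2560.5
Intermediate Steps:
a = -80 (a = -16*5 = -80)
A(W, w) = -9 (A(W, w) = -8 - 1 = -9)
J(d, Q) = -½ (J(d, Q) = (5*d)/d - 11*½ = 5 - 11/2 = -½)
A(10, a)*(-284 + J(-18, 21)) = -9*(-284 - ½) = -9*(-569/2) = 5121/2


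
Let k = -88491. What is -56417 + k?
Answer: -144908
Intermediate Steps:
-56417 + k = -56417 - 88491 = -144908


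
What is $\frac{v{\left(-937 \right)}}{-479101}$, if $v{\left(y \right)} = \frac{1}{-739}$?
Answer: $\frac{1}{354055639} \approx 2.8244 \cdot 10^{-9}$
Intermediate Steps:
$v{\left(y \right)} = - \frac{1}{739}$
$\frac{v{\left(-937 \right)}}{-479101} = - \frac{1}{739 \left(-479101\right)} = \left(- \frac{1}{739}\right) \left(- \frac{1}{479101}\right) = \frac{1}{354055639}$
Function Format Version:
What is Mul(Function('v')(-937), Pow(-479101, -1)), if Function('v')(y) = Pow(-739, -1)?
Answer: Rational(1, 354055639) ≈ 2.8244e-9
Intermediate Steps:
Function('v')(y) = Rational(-1, 739)
Mul(Function('v')(-937), Pow(-479101, -1)) = Mul(Rational(-1, 739), Pow(-479101, -1)) = Mul(Rational(-1, 739), Rational(-1, 479101)) = Rational(1, 354055639)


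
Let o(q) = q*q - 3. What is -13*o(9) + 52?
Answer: -962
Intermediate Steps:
o(q) = -3 + q² (o(q) = q² - 3 = -3 + q²)
-13*o(9) + 52 = -13*(-3 + 9²) + 52 = -13*(-3 + 81) + 52 = -13*78 + 52 = -1014 + 52 = -962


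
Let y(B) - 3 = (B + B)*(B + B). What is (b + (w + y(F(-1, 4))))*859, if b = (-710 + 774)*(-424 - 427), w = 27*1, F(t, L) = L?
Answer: -46703830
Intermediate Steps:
y(B) = 3 + 4*B**2 (y(B) = 3 + (B + B)*(B + B) = 3 + (2*B)*(2*B) = 3 + 4*B**2)
w = 27
b = -54464 (b = 64*(-851) = -54464)
(b + (w + y(F(-1, 4))))*859 = (-54464 + (27 + (3 + 4*4**2)))*859 = (-54464 + (27 + (3 + 4*16)))*859 = (-54464 + (27 + (3 + 64)))*859 = (-54464 + (27 + 67))*859 = (-54464 + 94)*859 = -54370*859 = -46703830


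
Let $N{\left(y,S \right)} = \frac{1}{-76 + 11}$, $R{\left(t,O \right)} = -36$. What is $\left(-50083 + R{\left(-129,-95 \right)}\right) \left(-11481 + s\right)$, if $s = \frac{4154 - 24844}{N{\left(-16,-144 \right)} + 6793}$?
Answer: $\frac{127069495185083}{220772} \approx 5.7557 \cdot 10^{8}$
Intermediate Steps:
$N{\left(y,S \right)} = - \frac{1}{65}$ ($N{\left(y,S \right)} = \frac{1}{-65} = - \frac{1}{65}$)
$s = - \frac{672425}{220772}$ ($s = \frac{4154 - 24844}{- \frac{1}{65} + 6793} = - \frac{20690}{\frac{441544}{65}} = \left(-20690\right) \frac{65}{441544} = - \frac{672425}{220772} \approx -3.0458$)
$\left(-50083 + R{\left(-129,-95 \right)}\right) \left(-11481 + s\right) = \left(-50083 - 36\right) \left(-11481 - \frac{672425}{220772}\right) = \left(-50119\right) \left(- \frac{2535355757}{220772}\right) = \frac{127069495185083}{220772}$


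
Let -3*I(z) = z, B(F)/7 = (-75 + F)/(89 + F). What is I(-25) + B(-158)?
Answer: 2206/69 ≈ 31.971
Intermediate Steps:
B(F) = 7*(-75 + F)/(89 + F) (B(F) = 7*((-75 + F)/(89 + F)) = 7*(-75 + F)/(89 + F))
I(z) = -z/3
I(-25) + B(-158) = -1/3*(-25) + 7*(-75 - 158)/(89 - 158) = 25/3 + 7*(-233)/(-69) = 25/3 + 7*(-1/69)*(-233) = 25/3 + 1631/69 = 2206/69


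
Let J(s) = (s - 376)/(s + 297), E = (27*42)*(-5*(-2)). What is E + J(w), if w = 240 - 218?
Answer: 3617106/319 ≈ 11339.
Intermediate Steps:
w = 22
E = 11340 (E = 1134*10 = 11340)
J(s) = (-376 + s)/(297 + s)
E + J(w) = 11340 + (-376 + 22)/(297 + 22) = 11340 - 354/319 = 3617106/319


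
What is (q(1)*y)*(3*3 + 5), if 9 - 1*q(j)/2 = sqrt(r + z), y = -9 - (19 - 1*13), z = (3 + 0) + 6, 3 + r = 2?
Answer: -3780 + 840*sqrt(2) ≈ -2592.1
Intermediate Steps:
r = -1 (r = -3 + 2 = -1)
z = 9 (z = 3 + 6 = 9)
y = -15 (y = -9 - (19 - 13) = -9 - 1*6 = -9 - 6 = -15)
q(j) = 18 - 4*sqrt(2) (q(j) = 18 - 2*sqrt(-1 + 9) = 18 - 4*sqrt(2))
(q(1)*y)*(3*3 + 5) = ((18 - 4*sqrt(2))*(-15))*(3*3 + 5) = (-270 + 60*sqrt(2))*(9 + 5) = (-270 + 60*sqrt(2))*14 = -3780 + 840*sqrt(2)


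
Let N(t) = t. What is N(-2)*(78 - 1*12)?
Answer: -132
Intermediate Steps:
N(-2)*(78 - 1*12) = -2*(78 - 1*12) = -2*(78 - 12) = -2*66 = -132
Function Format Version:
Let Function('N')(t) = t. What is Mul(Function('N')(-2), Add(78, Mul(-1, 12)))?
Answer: -132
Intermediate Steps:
Mul(Function('N')(-2), Add(78, Mul(-1, 12))) = Mul(-2, Add(78, Mul(-1, 12))) = Mul(-2, Add(78, -12)) = Mul(-2, 66) = -132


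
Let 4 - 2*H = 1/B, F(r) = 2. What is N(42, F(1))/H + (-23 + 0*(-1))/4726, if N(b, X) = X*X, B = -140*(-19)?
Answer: 100324583/50279914 ≈ 1.9953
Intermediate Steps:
B = 2660
H = 10639/5320 (H = 2 - ½/2660 = 2 - ½*1/2660 = 2 - 1/5320 = 10639/5320 ≈ 1.9998)
N(b, X) = X²
N(42, F(1))/H + (-23 + 0*(-1))/4726 = 2²/(10639/5320) + (-23 + 0*(-1))/4726 = 4*(5320/10639) + (-23 + 0)*(1/4726) = 21280/10639 - 23*1/4726 = 21280/10639 - 23/4726 = 100324583/50279914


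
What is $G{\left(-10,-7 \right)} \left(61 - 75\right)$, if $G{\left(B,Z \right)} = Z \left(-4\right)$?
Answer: $-392$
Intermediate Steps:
$G{\left(B,Z \right)} = - 4 Z$
$G{\left(-10,-7 \right)} \left(61 - 75\right) = \left(-4\right) \left(-7\right) \left(61 - 75\right) = 28 \left(-14\right) = -392$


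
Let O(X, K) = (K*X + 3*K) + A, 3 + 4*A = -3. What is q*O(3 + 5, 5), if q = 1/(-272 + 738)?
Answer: 107/932 ≈ 0.11481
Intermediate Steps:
A = -3/2 (A = -¾ + (¼)*(-3) = -¾ - ¾ = -3/2 ≈ -1.5000)
O(X, K) = -3/2 + 3*K + K*X (O(X, K) = (K*X + 3*K) - 3/2 = (3*K + K*X) - 3/2 = -3/2 + 3*K + K*X)
q = 1/466 ≈ 0.0021459
q*O(3 + 5, 5) = (-3/2 + 3*5 + 5*(3 + 5))/466 = (-3/2 + 15 + 5*8)/466 = (-3/2 + 15 + 40)/466 = (1/466)*(107/2) = 107/932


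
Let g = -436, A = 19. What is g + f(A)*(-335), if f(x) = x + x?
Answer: -13166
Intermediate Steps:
f(x) = 2*x
g + f(A)*(-335) = -436 + (2*19)*(-335) = -436 + 38*(-335) = -436 - 12730 = -13166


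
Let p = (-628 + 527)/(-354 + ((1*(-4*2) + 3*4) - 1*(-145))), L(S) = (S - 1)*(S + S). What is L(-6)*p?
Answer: 8484/205 ≈ 41.385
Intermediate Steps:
L(S) = 2*S*(-1 + S) (L(S) = (-1 + S)*(2*S) = 2*S*(-1 + S))
p = 101/205 (p = -101/(-354 + ((1*(-8) + 12) + 145)) = -101/(-354 + ((-8 + 12) + 145)) = -101/(-354 + (4 + 145)) = -101/(-354 + 149) = -101/(-205) = -101*(-1/205) = 101/205 ≈ 0.49268)
L(-6)*p = (2*(-6)*(-1 - 6))*(101/205) = (2*(-6)*(-7))*(101/205) = 84*(101/205) = 8484/205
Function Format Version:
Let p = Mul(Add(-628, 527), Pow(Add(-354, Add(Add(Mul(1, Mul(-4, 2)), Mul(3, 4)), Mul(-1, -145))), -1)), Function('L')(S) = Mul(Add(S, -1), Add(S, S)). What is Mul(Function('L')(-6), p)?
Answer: Rational(8484, 205) ≈ 41.385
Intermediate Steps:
Function('L')(S) = Mul(2, S, Add(-1, S)) (Function('L')(S) = Mul(Add(-1, S), Mul(2, S)) = Mul(2, S, Add(-1, S)))
p = Rational(101, 205) (p = Mul(-101, Pow(Add(-354, Add(Add(Mul(1, -8), 12), 145)), -1)) = Mul(-101, Pow(Add(-354, Add(Add(-8, 12), 145)), -1)) = Mul(-101, Pow(Add(-354, Add(4, 145)), -1)) = Mul(-101, Pow(Add(-354, 149), -1)) = Mul(-101, Pow(-205, -1)) = Mul(-101, Rational(-1, 205)) = Rational(101, 205) ≈ 0.49268)
Mul(Function('L')(-6), p) = Mul(Mul(2, -6, Add(-1, -6)), Rational(101, 205)) = Mul(Mul(2, -6, -7), Rational(101, 205)) = Mul(84, Rational(101, 205)) = Rational(8484, 205)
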